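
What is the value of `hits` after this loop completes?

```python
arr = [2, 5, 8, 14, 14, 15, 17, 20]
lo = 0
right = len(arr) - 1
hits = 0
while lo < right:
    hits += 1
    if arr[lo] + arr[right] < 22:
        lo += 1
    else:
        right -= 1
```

Steps to find pair summing to 22
`hits` takes the values: 0 → 1 → 2 → 3 → 4 → 5 → 6 → 7

Answer: 7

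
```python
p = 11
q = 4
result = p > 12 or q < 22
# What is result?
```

Trace:
`p = 11` → p = 11
`q = 4` → q = 4
`result = p > 12 or q < 22` → result = True
So result = True

Answer: True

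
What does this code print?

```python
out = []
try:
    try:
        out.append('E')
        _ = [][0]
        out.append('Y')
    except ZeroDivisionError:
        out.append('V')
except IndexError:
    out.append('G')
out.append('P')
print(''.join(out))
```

Execution trace: 'E' (try body) → 'G' (outer except IndexError) → 'P' (after the try/except). Output: EGP

Answer: EGP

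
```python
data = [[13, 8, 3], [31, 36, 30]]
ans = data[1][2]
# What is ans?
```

Trace:
`data = [[13, 8, 3], [31, 36, 30]]` → data = [[13, 8, 3], [31, 36, 30]]
`ans = data[1][2]` → ans = 30
So ans = 30

Answer: 30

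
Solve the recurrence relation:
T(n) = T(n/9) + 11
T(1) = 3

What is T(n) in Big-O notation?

Each step divides n by 9 and adds 11. After log_9(n) steps we reach T(1)=3. So T(n) = 11·log_9(n) + 3 = O(log n).

Answer: O(log n)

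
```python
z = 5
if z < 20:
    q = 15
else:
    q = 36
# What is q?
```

Trace:
`z = 5` → z = 5
`if z < 20: ...` → z < 20 is True → q = 15
So q = 15

Answer: 15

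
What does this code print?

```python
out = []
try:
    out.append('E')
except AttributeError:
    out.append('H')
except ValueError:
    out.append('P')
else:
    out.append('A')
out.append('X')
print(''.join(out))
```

Execution trace: 'E' (try body, no exception) → 'A' (else) → 'X' (after the try/except). Output: EAX

Answer: EAX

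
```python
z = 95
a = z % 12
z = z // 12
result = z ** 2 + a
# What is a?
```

Trace:
`z = 95` → z = 95
`a = z % 12` → a = 11
`z = z // 12` → z = 7
`result = z ** 2 + a` → result = 60
So a = 11

Answer: 11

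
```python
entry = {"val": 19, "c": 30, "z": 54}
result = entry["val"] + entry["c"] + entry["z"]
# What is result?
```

Trace:
`entry = {"val": 19, "c": 30, "z": 54}` → entry = {'val': 19, 'c': 30, 'z': 54}
`result = entry["val"] + entry["c"] + entry["z"]` → result = 103
So result = 103

Answer: 103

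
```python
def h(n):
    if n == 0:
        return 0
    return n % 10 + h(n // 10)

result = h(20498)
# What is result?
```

Sum of digits of 20498: 8 + 9 + 4 + 0 + 2 = 23

Answer: 23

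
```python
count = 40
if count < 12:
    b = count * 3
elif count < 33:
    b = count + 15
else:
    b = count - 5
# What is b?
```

Trace:
`count = 40` → count = 40
`if count < 12: ...` → count < 12 is False, count < 33 is False, take else branch → b = 35
So b = 35

Answer: 35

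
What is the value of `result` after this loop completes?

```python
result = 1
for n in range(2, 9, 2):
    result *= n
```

Product of even numbers 2 to 8
`result` takes the values: 1 → 2 → 8 → 48 → 384

Answer: 384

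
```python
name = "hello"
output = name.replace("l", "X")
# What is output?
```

Trace:
`name = "hello"` → name = 'hello'
`output = name.replace("l", "X")` → output = 'heXXo'
So output = 'heXXo'

Answer: 'heXXo'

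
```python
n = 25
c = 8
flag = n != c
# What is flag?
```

Trace:
`n = 25` → n = 25
`c = 8` → c = 8
`flag = n != c` → flag = True
So flag = True

Answer: True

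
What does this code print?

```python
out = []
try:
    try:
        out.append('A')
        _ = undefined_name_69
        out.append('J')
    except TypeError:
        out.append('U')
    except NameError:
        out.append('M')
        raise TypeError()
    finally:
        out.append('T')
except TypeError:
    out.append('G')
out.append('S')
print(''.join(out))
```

Execution trace: 'A' (inner try body) → 'M' (inner except NameError) → 'T' (inner finally) → 'G' (outer except TypeError) → 'S' (after the try/except). Output: AMTGS

Answer: AMTGS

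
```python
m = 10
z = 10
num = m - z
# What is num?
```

Trace:
`m = 10` → m = 10
`z = 10` → z = 10
`num = m - z` → num = 0
So num = 0

Answer: 0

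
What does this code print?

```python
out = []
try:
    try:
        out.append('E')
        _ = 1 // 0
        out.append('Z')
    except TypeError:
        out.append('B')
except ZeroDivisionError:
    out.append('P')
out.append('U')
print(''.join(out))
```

Execution trace: 'E' (try body) → 'P' (outer except ZeroDivisionError) → 'U' (after the try/except). Output: EPU

Answer: EPU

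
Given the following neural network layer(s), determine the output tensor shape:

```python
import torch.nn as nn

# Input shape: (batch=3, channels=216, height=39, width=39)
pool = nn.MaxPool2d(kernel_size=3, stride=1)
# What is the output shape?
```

Input: (3, 216, 39, 39) -> Output: (3, 216, 37, 37)

Answer: (3, 216, 37, 37)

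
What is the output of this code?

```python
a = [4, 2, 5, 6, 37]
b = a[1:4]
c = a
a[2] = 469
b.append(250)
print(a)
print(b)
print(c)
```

Key concept: slice vs alias.
Step by step:
`a = [4, 2, 5, 6, 37]` → a = [4, 2, 5, 6, 37]
`b = a[1:4]` → b = [2, 5, 6]
`c = a` → c = [4, 2, 5, 6, 37] (same object as a)
`a[2] = 469` → a = [4, 2, 469, 6, 37] (same object as c); c = [4, 2, 469, 6, 37] (same object as a)
`b.append(250)` → b = [2, 5, 6, 250]
`print(a)` → prints [4, 2, 469, 6, 37]
`print(b)` → prints [2, 5, 6, 250]
`print(c)` → prints [4, 2, 469, 6, 37]

Answer:
[4, 2, 469, 6, 37]
[2, 5, 6, 250]
[4, 2, 469, 6, 37]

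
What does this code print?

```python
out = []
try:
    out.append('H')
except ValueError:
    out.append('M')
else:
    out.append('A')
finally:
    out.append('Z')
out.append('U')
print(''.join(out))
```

Execution trace: 'H' (try body, no exception) → 'A' (else) → 'Z' (finally) → 'U' (after the try/except). Output: HAZU

Answer: HAZU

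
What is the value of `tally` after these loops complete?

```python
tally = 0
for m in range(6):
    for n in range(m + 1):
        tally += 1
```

Triangle: 1 + 2 + ... + 6
`tally` takes the values: 0 → 1 → 2 → 3 → 4 → 5 → 6 → 7 → 8 → 9 → 10 → 11 → 12 → 13 → 14 → 15 → 16 → 17 → 18 → 19 → 20 → 21

Answer: 21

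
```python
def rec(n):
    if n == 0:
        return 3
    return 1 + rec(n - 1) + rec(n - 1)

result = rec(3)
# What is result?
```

rec(n) = 1 + 2·rec(n-1), rec(0)=3. Closed form: (3+1)·2^3 - 1 = 31.

Answer: 31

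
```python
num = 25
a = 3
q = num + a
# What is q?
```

Trace:
`num = 25` → num = 25
`a = 3` → a = 3
`q = num + a` → q = 28
So q = 28

Answer: 28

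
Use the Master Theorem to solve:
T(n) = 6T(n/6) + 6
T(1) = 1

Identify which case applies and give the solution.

a=6, b=6, f(n)=6. log_6(6) = 1. Since c=0 < 1, Case 1 applies: T(n) = Θ(n^log_b(a)) = O(n).

Answer: O(n) - Case 1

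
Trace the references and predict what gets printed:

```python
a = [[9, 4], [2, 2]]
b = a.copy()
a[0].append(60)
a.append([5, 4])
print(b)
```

Key concept: shallow copy with nested lists.
Step by step:
`a = [[9, 4], [2, 2]]` → a = [[9, 4], [2, 2]]
`b = a.copy()` → b = [[9, 4], [2, 2]]
`a[0].append(60)` → a = [[9, 4, 60], [2, 2]]; b = [[9, 4, 60], [2, 2]]
`a.append([5, 4])` → a = [[9, 4, 60], [2, 2], [5, 4]]
`print(b)` → prints [[9, 4, 60], [2, 2]]

Answer: [[9, 4, 60], [2, 2]]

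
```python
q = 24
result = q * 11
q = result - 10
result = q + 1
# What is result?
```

Trace:
`q = 24` → q = 24
`result = q * 11` → result = 264
`q = result - 10` → q = 254
`result = q + 1` → result = 255
So result = 255

Answer: 255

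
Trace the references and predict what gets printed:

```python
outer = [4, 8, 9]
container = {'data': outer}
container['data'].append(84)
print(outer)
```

Key concept: dict holds reference to list.
Step by step:
`outer = [4, 8, 9]` → outer = [4, 8, 9]
`container = {'data': outer}` → container = {'data': [4, 8, 9]}
`container['data'].append(84)` → outer = [4, 8, 9, 84]; container = {'data': [4, 8, 9, 84]}
`print(outer)` → prints [4, 8, 9, 84]

Answer: [4, 8, 9, 84]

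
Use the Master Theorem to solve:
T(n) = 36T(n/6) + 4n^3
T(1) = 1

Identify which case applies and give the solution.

a=36, b=6, f(n)=4n^3. log_6(36) = 2. Since c=3 > 2 and the regularity condition holds (36(n/6)^3 = (36/6^3)n^3 with 36/6^3 < 1), Case 3 applies: T(n) = Θ(f(n)) = O(n^3).

Answer: O(n^3) - Case 3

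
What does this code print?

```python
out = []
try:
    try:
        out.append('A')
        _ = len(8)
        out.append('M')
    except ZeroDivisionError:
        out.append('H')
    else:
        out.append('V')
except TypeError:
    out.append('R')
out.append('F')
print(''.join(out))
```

Execution trace: 'A' (try body) → 'R' (outer except TypeError) → 'F' (after the try/except). Output: ARF

Answer: ARF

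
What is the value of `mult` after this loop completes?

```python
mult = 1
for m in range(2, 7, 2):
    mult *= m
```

Product of even numbers 2 to 6
`mult` takes the values: 1 → 2 → 8 → 48

Answer: 48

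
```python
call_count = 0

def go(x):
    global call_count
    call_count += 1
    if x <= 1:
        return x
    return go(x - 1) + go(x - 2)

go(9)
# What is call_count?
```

Calls(x) = 1 + Calls(x-1) + Calls(x-2); Calls(0)=Calls(1)=1. For x=9 this gives 109.

Answer: 109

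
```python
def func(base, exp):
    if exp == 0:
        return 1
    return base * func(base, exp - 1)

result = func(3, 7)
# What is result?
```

func(3, 7) = 3 * 3 * 3 * 3 * 3 * 3 * 3 = 2187

Answer: 2187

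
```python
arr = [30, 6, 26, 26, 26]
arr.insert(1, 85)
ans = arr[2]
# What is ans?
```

Trace:
`arr = [30, 6, 26, 26, 26]` → arr = [30, 6, 26, 26, 26]
`arr.insert(1, 85)` → arr = [30, 85, 6, 26, 26, 26]
`ans = arr[2]` → ans = 6
So ans = 6

Answer: 6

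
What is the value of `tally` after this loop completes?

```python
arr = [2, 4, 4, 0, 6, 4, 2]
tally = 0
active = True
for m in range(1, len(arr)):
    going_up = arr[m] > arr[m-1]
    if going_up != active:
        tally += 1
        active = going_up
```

Count direction changes in [2, 4, 4, 0, 6, 4, 2]
`tally` takes the values: 0 → 1 → 2 → 3

Answer: 3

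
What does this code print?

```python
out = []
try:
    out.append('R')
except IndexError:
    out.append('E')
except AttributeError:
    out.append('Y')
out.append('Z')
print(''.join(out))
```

Execution trace: 'R' (try body, no exception) → 'Z' (after the try/except). Output: RZ

Answer: RZ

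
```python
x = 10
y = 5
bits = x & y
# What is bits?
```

Trace:
`x = 10` → x = 10
`y = 5` → y = 5
`bits = x & y` → bits = 0
So bits = 0

Answer: 0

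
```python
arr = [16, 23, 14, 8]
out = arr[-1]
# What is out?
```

Trace:
`arr = [16, 23, 14, 8]` → arr = [16, 23, 14, 8]
`out = arr[-1]` → out = 8
So out = 8

Answer: 8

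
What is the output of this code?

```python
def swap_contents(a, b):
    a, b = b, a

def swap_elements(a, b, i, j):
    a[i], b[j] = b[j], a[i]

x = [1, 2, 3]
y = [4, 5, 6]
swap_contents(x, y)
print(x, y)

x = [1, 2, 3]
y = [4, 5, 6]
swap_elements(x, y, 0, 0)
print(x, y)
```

Key concept: parameter rebinding vs mutation.
Step by step:
`x = [1, 2, 3]` → x = [1, 2, 3]
`y = [4, 5, 6]` → y = [4, 5, 6]
`swap_contents(x, y)` → no visible change to tracked variables
`print(x, y)` → prints [1, 2, 3] [4, 5, 6]
`x = [1, 2, 3]` → x = [1, 2, 3]
`y = [4, 5, 6]` → y = [4, 5, 6]
`swap_elements(x, y, 0, 0)` → x = [4, 2, 3]; y = [1, 5, 6]
`print(x, y)` → prints [4, 2, 3] [1, 5, 6]

Answer:
[1, 2, 3] [4, 5, 6]
[4, 2, 3] [1, 5, 6]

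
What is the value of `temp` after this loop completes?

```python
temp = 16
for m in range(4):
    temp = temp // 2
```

Halve 4 times: 16 // 2^4 = 1
`temp` takes the values: 16 → 8 → 4 → 2 → 1

Answer: 1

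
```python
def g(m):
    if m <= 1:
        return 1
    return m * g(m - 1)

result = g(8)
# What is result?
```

g(8) = 8 * 7 * 6 * 5 * 4 * 3 * 2 * 1 = 40320

Answer: 40320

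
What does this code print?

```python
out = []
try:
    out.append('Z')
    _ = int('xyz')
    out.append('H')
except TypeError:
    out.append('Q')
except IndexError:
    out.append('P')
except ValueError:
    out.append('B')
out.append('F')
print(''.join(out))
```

Execution trace: 'Z' (try body) → 'B' (except ValueError) → 'F' (after the try/except). Output: ZBF

Answer: ZBF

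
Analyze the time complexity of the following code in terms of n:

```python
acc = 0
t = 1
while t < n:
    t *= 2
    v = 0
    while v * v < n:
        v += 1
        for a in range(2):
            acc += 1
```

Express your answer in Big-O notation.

Each loop level contributes: log n × √n × 1. Multiplying the contributions gives O(√n log n).

Answer: O(√n log n)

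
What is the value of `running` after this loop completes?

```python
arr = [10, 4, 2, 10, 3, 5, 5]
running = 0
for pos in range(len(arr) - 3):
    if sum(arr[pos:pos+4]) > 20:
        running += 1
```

Count windows with sum > 20
`running` takes the values: 0 → 1 → 2

Answer: 2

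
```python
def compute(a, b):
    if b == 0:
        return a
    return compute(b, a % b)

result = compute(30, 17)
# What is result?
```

compute(30, 17) -> compute(17, 13) -> compute(13, 4) -> compute(4, 1) -> compute(1, 0) -> 1

Answer: 1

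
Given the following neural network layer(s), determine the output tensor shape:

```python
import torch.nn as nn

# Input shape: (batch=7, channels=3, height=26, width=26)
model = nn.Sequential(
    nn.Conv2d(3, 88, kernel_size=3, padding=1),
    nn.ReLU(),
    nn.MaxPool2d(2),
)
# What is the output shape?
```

Input: (7, 3, 26, 26) -> after Conv2d: (7, 88, 26, 26) -> after ReLU: (7, 88, 26, 26) -> Output: (7, 88, 13, 13)

Answer: (7, 88, 13, 13)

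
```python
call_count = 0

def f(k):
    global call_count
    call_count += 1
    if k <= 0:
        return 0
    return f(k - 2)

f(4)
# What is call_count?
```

Linear recursion stepping by 2: 3 calls from k=4 down to ≤0.

Answer: 3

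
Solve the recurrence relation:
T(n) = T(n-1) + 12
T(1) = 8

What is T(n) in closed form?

Unrolling: T(n) = T(1) + 12·(n-1) = 8 + 12(n-1) = 12n - 4.

Answer: T(n) = 12n - 4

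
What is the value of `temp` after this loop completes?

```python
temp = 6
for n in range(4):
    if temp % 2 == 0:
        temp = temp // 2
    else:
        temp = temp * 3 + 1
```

Collatz-style transformation from 6
`temp` takes the values: 6 → 3 → 10 → 5 → 16

Answer: 16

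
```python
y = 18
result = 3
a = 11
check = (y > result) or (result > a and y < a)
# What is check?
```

Trace:
`y = 18` → y = 18
`result = 3` → result = 3
`a = 11` → a = 11
`check = (y > result) or (result > a and y < a)` → check = True
So check = True

Answer: True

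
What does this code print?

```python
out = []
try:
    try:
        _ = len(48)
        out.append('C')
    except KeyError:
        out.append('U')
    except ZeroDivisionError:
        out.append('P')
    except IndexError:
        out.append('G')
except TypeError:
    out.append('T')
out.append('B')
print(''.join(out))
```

Execution trace: 'T' (outer except TypeError) → 'B' (after the try/except). Output: TB

Answer: TB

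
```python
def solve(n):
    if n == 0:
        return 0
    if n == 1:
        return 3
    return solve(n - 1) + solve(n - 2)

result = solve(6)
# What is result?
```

Build up from base cases: solve(0)=0, solve(1)=3, solve(2)=3, solve(3)=6, solve(4)=9, solve(5)=15, solve(6)=24

Answer: 24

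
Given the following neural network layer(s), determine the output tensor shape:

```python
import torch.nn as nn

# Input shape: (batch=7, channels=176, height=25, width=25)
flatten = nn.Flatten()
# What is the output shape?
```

Input: (7, 176, 25, 25) -> Output: (7, 110000)

Answer: (7, 110000)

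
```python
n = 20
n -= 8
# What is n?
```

Trace:
`n = 20` → n = 20
`n -= 8` → n = 12
So n = 12

Answer: 12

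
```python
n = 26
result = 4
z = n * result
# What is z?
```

Trace:
`n = 26` → n = 26
`result = 4` → result = 4
`z = n * result` → z = 104
So z = 104

Answer: 104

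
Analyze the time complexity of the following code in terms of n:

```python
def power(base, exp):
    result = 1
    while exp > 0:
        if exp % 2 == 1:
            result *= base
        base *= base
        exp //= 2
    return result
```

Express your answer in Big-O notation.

This is Exponentiation by squaring. Time complexity: O(log n).

Answer: O(log n)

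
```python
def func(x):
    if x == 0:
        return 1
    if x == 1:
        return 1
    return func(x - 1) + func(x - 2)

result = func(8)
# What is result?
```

Build up from base cases: func(0)=1, func(1)=1, func(2)=2, func(3)=3, func(4)=5, func(5)=8, func(6)=13, ..., func(8)=34

Answer: 34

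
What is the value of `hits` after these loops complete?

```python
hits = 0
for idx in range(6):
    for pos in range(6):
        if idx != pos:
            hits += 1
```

6² - 6 (exclude diagonal)
`hits` takes the values: 0 → 1 → 2 → 3 → 4 → 5 → 6 → 7 → 8 → 9 → 10 → 11 → 12 → 13 → 14 → 15 → 16 → 17 → 18 → 19 → 20 → 21 → 22 → 23 → 24 → 25 → 26 → 27 → 28 → 29 → 30

Answer: 30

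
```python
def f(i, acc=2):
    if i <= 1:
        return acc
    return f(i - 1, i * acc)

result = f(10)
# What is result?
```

Accumulator trace (n, acc): (10, 2) -> (9, 20) -> (8, 180) -> (7, 1440) -> (6, 10080) -> (5, 60480) -> (4, 302400) -> (3, 1209600) -> (2, 3628800) -> (1, 7257600) -> return 7257600

Answer: 7257600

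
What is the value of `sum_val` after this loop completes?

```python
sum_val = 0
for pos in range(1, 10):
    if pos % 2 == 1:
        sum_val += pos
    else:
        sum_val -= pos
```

Add odd, subtract even
`sum_val` takes the values: 0 → 1 → -1 → 2 → -2 → 3 → -3 → 4 → -4 → 5

Answer: 5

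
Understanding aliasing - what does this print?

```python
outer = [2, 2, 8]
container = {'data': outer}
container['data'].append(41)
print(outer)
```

Key concept: dict holds reference to list.
Step by step:
`outer = [2, 2, 8]` → outer = [2, 2, 8]
`container = {'data': outer}` → container = {'data': [2, 2, 8]}
`container['data'].append(41)` → outer = [2, 2, 8, 41]; container = {'data': [2, 2, 8, 41]}
`print(outer)` → prints [2, 2, 8, 41]

Answer: [2, 2, 8, 41]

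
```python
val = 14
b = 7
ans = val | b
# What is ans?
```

Trace:
`val = 14` → val = 14
`b = 7` → b = 7
`ans = val | b` → ans = 15
So ans = 15

Answer: 15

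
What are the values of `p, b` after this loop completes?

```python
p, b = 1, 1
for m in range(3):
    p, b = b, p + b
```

Fibonacci: after 3 iterations
`p, b` takes the values: (1, 1) → (1, 2) → (2, 3) → (3, 5)

Answer: 3, 5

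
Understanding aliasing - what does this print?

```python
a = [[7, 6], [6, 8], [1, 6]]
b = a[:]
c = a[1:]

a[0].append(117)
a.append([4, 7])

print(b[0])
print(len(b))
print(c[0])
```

Key concept: slice with nested mutation.
Step by step:
`a = [[7, 6], [6, 8], [1, 6]]` → a = [[7, 6], [6, 8], [1, 6]]
`b = a[:]` → b = [[7, 6], [6, 8], [1, 6]]
`c = a[1:]` → c = [[6, 8], [1, 6]]
`a[0].append(117)` → a = [[7, 6, 117], [6, 8], [1, 6]]; b = [[7, 6, 117], [6, 8], [1, 6]]
`a.append([4, 7])` → a = [[7, 6, 117], [6, 8], [1, 6], [4, 7]]
`print(b[0])` → prints [7, 6, 117]
`print(len(b))` → prints 3
`print(c[0])` → prints [6, 8]

Answer:
[7, 6, 117]
3
[6, 8]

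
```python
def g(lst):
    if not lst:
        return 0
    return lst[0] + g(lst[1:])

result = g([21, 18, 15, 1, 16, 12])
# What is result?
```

21 + 18 + 15 + 1 + 16 + 12 + 0 = 83

Answer: 83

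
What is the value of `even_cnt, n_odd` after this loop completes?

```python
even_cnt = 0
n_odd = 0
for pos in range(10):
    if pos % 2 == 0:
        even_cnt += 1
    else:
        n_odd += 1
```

Count evens and odds in range(10)
`even_cnt, n_odd` takes the values: (0, 0) → (1, 0) → (1, 1) → (2, 1) → (2, 2) → (3, 2) → (3, 3) → (4, 3) → (4, 4) → (5, 4) → (5, 5)

Answer: 5, 5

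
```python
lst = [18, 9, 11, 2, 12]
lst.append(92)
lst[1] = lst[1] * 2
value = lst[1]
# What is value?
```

Trace:
`lst = [18, 9, 11, 2, 12]` → lst = [18, 9, 11, 2, 12]
`lst.append(92)` → lst = [18, 9, 11, 2, 12, 92]
`lst[1] = lst[1] * 2` → lst = [18, 18, 11, 2, 12, 92]
`value = lst[1]` → value = 18
So value = 18

Answer: 18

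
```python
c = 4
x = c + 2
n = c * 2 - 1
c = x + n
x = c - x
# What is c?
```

Trace:
`c = 4` → c = 4
`x = c + 2` → x = 6
`n = c * 2 - 1` → n = 7
`c = x + n` → c = 13
`x = c - x` → x = 7
So c = 13

Answer: 13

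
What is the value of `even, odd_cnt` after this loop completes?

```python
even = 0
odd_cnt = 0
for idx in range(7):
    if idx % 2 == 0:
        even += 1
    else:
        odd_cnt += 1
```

Count evens and odds in range(7)
`even, odd_cnt` takes the values: (0, 0) → (1, 0) → (1, 1) → (2, 1) → (2, 2) → (3, 2) → (3, 3) → (4, 3)

Answer: 4, 3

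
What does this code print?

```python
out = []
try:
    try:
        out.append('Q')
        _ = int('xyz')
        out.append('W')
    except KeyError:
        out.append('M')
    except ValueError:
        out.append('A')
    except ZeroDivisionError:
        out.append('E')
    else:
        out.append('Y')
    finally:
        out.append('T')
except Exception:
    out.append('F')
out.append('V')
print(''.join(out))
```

Execution trace: 'Q' (inner try body) → 'A' (inner except ValueError) → 'T' (inner finally) → 'V' (after the try/except). Output: QATV

Answer: QATV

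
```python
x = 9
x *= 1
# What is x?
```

Trace:
`x = 9` → x = 9
`x *= 1` → x = 9
So x = 9

Answer: 9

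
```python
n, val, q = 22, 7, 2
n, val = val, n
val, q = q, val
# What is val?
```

Trace:
`n, val, q = 22, 7, 2` → n = 22; val = 7; q = 2
`n, val = val, n` → n = 7; val = 22
`val, q = q, val` → val = 2; q = 22
So val = 2

Answer: 2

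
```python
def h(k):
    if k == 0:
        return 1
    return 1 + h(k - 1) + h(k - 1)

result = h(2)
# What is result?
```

h(k) = 1 + 2·h(k-1), h(0)=1. Closed form: (1+1)·2^2 - 1 = 7.

Answer: 7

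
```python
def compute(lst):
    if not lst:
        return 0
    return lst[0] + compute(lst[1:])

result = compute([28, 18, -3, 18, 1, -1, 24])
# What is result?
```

28 + 18 + (-3) + 18 + 1 + (-1) + 24 + 0 = 85

Answer: 85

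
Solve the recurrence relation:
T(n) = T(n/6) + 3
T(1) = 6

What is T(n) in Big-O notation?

Each step divides n by 6 and adds 3. After log_6(n) steps we reach T(1)=6. So T(n) = 3·log_6(n) + 6 = O(log n).

Answer: O(log n)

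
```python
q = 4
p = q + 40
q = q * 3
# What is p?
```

Trace:
`q = 4` → q = 4
`p = q + 40` → p = 44
`q = q * 3` → q = 12
So p = 44

Answer: 44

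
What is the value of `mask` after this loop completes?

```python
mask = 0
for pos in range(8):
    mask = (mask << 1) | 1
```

Build 8 consecutive 1-bits: 0b11111111
`mask` takes the values: 0 → 1 → 3 → 7 → 15 → 31 → 63 → 127 → 255

Answer: 255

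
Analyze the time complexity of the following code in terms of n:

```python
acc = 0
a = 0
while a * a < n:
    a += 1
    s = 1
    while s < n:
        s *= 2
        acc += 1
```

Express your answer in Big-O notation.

Each loop level contributes: √n × log n. Multiplying the contributions gives O(√n log n).

Answer: O(√n log n)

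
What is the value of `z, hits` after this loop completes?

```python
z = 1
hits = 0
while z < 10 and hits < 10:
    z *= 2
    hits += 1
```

Double until >= 10 or 10 iterations
`z, hits` takes the values: (1, 0) → (2, 0) → (2, 1) → (4, 1) → (4, 2) → (8, 2) → (8, 3) → (16, 3) → (16, 4)

Answer: 16, 4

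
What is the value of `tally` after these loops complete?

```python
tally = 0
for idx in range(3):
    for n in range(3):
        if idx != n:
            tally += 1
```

3² - 3 (exclude diagonal)
`tally` takes the values: 0 → 1 → 2 → 3 → 4 → 5 → 6

Answer: 6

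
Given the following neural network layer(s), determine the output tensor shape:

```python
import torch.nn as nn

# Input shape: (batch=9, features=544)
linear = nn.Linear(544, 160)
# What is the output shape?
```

Input: (9, 544) -> Output: (9, 160)

Answer: (9, 160)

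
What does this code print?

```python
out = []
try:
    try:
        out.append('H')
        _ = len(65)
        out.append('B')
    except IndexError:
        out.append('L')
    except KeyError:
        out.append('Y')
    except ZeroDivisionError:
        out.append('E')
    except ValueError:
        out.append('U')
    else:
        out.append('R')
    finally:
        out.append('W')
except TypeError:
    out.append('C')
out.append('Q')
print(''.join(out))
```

Execution trace: 'H' (try body) → 'W' (finally) → 'C' (outer except TypeError) → 'Q' (after the try/except). Output: HWCQ

Answer: HWCQ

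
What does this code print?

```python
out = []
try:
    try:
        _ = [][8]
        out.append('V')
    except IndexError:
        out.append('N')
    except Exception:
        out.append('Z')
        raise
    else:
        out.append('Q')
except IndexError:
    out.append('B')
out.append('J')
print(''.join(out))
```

Execution trace: 'N' (except IndexError) → 'J' (after the try/except). Output: NJ

Answer: NJ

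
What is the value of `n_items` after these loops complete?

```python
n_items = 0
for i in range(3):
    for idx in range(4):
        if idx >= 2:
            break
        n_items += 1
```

Inner breaks at 2, outer runs 3 times
`n_items` takes the values: 0 → 1 → 2 → 3 → 4 → 5 → 6

Answer: 6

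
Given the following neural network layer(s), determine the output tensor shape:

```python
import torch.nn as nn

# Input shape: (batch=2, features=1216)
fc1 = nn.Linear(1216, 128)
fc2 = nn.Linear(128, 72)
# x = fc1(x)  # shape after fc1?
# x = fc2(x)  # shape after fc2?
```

Input: (2, 1216) -> after fc1: (2, 128) -> Output: (2, 72)

Answer: (2, 72)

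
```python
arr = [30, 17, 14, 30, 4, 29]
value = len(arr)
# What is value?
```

Trace:
`arr = [30, 17, 14, 30, 4, 29]` → arr = [30, 17, 14, 30, 4, 29]
`value = len(arr)` → value = 6
So value = 6

Answer: 6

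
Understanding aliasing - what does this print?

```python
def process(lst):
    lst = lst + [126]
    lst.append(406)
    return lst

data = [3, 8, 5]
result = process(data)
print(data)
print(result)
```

Key concept: rebinding parameter vs mutation.
Step by step:
`data = [3, 8, 5]` → data = [3, 8, 5]
`result = process(data)` → result = [3, 8, 5, 126, 406]
`print(data)` → prints [3, 8, 5]
`print(result)` → prints [3, 8, 5, 126, 406]

Answer:
[3, 8, 5]
[3, 8, 5, 126, 406]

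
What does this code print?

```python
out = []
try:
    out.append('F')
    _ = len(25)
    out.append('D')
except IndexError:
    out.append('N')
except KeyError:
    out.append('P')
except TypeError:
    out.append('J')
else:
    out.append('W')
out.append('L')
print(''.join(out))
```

Execution trace: 'F' (try body) → 'J' (except TypeError) → 'L' (after the try/except). Output: FJL

Answer: FJL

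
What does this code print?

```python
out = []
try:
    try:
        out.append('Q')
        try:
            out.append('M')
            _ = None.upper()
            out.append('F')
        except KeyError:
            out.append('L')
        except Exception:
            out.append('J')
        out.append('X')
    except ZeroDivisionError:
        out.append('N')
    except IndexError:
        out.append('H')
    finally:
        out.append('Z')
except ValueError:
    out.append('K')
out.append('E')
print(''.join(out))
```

Execution trace: 'Q' (try body) → 'M' (inner try body) → 'J' (inner except Exception) → 'X' (try body, no exception) → 'Z' (finally) → 'E' (after the try/except). Output: QMJXZE

Answer: QMJXZE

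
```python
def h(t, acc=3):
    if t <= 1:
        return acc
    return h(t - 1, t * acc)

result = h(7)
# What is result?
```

Accumulator trace (n, acc): (7, 3) -> (6, 21) -> (5, 126) -> (4, 630) -> (3, 2520) -> (2, 7560) -> (1, 15120) -> return 15120

Answer: 15120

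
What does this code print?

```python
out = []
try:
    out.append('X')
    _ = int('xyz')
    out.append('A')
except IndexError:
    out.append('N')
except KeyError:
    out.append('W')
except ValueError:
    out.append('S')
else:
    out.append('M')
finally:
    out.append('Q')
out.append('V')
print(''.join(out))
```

Execution trace: 'X' (try body) → 'S' (except ValueError) → 'Q' (finally) → 'V' (after the try/except). Output: XSQV

Answer: XSQV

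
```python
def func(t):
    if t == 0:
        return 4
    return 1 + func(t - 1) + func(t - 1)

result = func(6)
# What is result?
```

func(t) = 1 + 2·func(t-1), func(0)=4. Closed form: (4+1)·2^6 - 1 = 319.

Answer: 319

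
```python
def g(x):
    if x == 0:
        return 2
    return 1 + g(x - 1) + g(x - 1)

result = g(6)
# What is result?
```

g(x) = 1 + 2·g(x-1), g(0)=2. Closed form: (2+1)·2^6 - 1 = 191.

Answer: 191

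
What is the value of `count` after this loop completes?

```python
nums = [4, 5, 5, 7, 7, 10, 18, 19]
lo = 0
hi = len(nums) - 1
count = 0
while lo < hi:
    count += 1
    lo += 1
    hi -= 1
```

Iterations until pointers meet (list length 8)
`count` takes the values: 0 → 1 → 2 → 3 → 4

Answer: 4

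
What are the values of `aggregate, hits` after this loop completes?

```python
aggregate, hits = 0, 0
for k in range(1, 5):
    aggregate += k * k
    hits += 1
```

Sum of squares and count
`aggregate, hits` takes the values: (0, 0) → (1, 0) → (1, 1) → (5, 1) → (5, 2) → (14, 2) → (14, 3) → (30, 3) → (30, 4)

Answer: 30, 4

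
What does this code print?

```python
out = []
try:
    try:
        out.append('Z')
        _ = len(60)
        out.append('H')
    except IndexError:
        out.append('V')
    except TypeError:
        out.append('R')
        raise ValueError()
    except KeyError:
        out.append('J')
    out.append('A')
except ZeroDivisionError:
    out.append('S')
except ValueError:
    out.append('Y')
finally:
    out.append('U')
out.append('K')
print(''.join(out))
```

Execution trace: 'Z' (inner try body) → 'R' (inner except TypeError) → 'Y' (except ValueError) → 'U' (finally) → 'K' (after the try/except). Output: ZRYUK

Answer: ZRYUK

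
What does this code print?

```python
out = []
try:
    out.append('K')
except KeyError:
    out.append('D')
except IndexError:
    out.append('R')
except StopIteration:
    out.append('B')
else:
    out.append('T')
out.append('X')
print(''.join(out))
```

Execution trace: 'K' (try body, no exception) → 'T' (else) → 'X' (after the try/except). Output: KTX

Answer: KTX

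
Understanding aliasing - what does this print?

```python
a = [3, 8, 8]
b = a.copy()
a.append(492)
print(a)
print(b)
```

Key concept: list.copy() creates independent copy.
Step by step:
`a = [3, 8, 8]` → a = [3, 8, 8]
`b = a.copy()` → b = [3, 8, 8]
`a.append(492)` → a = [3, 8, 8, 492]
`print(a)` → prints [3, 8, 8, 492]
`print(b)` → prints [3, 8, 8]

Answer:
[3, 8, 8, 492]
[3, 8, 8]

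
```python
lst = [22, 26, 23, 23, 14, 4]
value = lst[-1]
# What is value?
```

Trace:
`lst = [22, 26, 23, 23, 14, 4]` → lst = [22, 26, 23, 23, 14, 4]
`value = lst[-1]` → value = 4
So value = 4

Answer: 4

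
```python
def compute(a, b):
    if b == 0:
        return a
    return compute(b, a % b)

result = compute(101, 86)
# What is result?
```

compute(101, 86) -> compute(86, 15) -> compute(15, 11) -> compute(11, 4) -> compute(4, 3) -> compute(3, 1) -> compute(1, 0) -> 1

Answer: 1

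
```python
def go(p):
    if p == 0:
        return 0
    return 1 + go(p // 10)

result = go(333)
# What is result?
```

Count of digits of 333: 3

Answer: 3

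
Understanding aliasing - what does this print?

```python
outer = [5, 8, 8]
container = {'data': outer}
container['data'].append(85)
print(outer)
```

Key concept: dict holds reference to list.
Step by step:
`outer = [5, 8, 8]` → outer = [5, 8, 8]
`container = {'data': outer}` → container = {'data': [5, 8, 8]}
`container['data'].append(85)` → outer = [5, 8, 8, 85]; container = {'data': [5, 8, 8, 85]}
`print(outer)` → prints [5, 8, 8, 85]

Answer: [5, 8, 8, 85]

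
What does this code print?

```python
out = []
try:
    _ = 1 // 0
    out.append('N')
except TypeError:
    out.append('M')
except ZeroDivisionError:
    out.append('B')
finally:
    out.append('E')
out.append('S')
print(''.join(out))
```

Execution trace: 'B' (except ZeroDivisionError) → 'E' (finally) → 'S' (after the try/except). Output: BES

Answer: BES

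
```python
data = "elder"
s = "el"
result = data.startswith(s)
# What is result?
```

Trace:
`data = "elder"` → data = 'elder'
`s = "el"` → s = 'el'
`result = data.startswith(s)` → result = True
So result = True

Answer: True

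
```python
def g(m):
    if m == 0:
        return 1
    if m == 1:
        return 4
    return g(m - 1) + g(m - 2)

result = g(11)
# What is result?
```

Build up from base cases: g(0)=1, g(1)=4, g(2)=5, g(3)=9, g(4)=14, g(5)=23, g(6)=37, ..., g(11)=411

Answer: 411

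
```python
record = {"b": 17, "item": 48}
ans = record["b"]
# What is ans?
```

Trace:
`record = {"b": 17, "item": 48}` → record = {'b': 17, 'item': 48}
`ans = record["b"]` → ans = 17
So ans = 17

Answer: 17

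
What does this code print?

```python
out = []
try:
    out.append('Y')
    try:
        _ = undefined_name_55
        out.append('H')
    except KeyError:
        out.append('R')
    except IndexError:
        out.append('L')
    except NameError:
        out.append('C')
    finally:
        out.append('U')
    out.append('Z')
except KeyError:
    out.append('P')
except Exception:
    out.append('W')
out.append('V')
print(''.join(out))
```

Execution trace: 'Y' (try body) → 'C' (inner except NameError) → 'U' (inner finally) → 'Z' (try body, no exception) → 'V' (after the try/except). Output: YCUZV

Answer: YCUZV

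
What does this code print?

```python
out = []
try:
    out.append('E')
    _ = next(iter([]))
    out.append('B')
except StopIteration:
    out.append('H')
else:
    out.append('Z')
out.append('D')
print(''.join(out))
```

Execution trace: 'E' (try body) → 'H' (except StopIteration) → 'D' (after the try/except). Output: EHD

Answer: EHD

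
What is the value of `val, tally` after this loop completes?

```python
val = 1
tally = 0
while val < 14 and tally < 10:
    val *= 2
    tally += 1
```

Double until >= 14 or 10 iterations
`val, tally` takes the values: (1, 0) → (2, 0) → (2, 1) → (4, 1) → (4, 2) → (8, 2) → (8, 3) → (16, 3) → (16, 4)

Answer: 16, 4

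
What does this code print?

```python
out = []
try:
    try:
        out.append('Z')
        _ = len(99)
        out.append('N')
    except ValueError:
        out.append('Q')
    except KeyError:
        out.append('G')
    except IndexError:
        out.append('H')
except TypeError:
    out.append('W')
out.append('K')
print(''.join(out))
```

Execution trace: 'Z' (inner try body) → 'W' (outer except TypeError) → 'K' (after the try/except). Output: ZWK

Answer: ZWK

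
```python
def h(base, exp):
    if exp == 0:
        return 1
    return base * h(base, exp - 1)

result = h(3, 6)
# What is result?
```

h(3, 6) = 3 * 3 * 3 * 3 * 3 * 3 = 729

Answer: 729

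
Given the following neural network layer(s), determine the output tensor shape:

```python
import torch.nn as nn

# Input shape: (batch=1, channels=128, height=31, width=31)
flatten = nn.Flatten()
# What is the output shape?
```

Input: (1, 128, 31, 31) -> Output: (1, 123008)

Answer: (1, 123008)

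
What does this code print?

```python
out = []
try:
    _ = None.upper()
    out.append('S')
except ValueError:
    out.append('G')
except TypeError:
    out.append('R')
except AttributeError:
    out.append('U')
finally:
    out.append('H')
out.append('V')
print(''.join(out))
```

Execution trace: 'U' (except AttributeError) → 'H' (finally) → 'V' (after the try/except). Output: UHV

Answer: UHV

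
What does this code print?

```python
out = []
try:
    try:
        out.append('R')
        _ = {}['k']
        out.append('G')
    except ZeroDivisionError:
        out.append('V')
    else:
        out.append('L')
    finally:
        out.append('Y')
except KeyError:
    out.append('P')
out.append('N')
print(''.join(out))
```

Execution trace: 'R' (try body) → 'Y' (finally) → 'P' (outer except KeyError) → 'N' (after the try/except). Output: RYPN

Answer: RYPN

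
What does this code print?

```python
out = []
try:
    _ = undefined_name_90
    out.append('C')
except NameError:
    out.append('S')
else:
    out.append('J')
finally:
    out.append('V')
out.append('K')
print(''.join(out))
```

Execution trace: 'S' (except NameError) → 'V' (finally) → 'K' (after the try/except). Output: SVK

Answer: SVK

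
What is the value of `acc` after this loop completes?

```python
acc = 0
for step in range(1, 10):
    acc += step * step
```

Sum of squares 1² to 9² = 285
`acc` takes the values: 0 → 1 → 5 → 14 → 30 → 55 → 91 → 140 → 204 → 285

Answer: 285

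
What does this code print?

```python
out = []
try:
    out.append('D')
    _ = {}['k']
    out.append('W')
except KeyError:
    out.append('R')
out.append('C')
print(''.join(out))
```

Execution trace: 'D' (try body) → 'R' (except KeyError) → 'C' (after the try/except). Output: DRC

Answer: DRC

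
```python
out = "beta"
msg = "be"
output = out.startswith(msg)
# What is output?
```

Trace:
`out = "beta"` → out = 'beta'
`msg = "be"` → msg = 'be'
`output = out.startswith(msg)` → output = True
So output = True

Answer: True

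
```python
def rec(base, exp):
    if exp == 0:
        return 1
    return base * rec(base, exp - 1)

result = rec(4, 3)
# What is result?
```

rec(4, 3) = 4 * 4 * 4 = 64

Answer: 64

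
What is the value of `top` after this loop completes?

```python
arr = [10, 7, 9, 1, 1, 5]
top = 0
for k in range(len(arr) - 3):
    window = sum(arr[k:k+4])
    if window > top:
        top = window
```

Max sum of 4-element window in [10, 7, 9, 1, 1, 5]
`top` takes the values: 0 → 27

Answer: 27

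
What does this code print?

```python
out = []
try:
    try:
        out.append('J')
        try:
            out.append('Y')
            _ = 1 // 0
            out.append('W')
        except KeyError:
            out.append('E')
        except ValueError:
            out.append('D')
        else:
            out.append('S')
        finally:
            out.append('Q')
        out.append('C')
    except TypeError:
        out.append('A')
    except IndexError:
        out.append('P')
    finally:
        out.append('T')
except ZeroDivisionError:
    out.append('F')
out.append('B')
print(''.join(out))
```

Execution trace: 'J' (try body) → 'Y' (inner try body) → 'Q' (inner finally) → 'T' (finally) → 'F' (outer except ZeroDivisionError) → 'B' (after the try/except). Output: JYQTFB

Answer: JYQTFB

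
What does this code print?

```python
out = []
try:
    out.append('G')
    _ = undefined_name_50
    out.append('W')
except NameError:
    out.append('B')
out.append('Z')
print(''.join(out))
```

Execution trace: 'G' (try body) → 'B' (except NameError) → 'Z' (after the try/except). Output: GBZ

Answer: GBZ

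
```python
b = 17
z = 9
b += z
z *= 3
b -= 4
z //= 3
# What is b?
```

Trace:
`b = 17` → b = 17
`z = 9` → z = 9
`b += z` → b = 26
`z *= 3` → z = 27
`b -= 4` → b = 22
`z //= 3` → z = 9
So b = 22

Answer: 22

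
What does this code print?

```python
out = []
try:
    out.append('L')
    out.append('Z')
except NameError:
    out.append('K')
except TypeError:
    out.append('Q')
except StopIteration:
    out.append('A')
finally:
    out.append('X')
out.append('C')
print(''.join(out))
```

Execution trace: 'L' (try body) → 'Z' (try body, no exception) → 'X' (finally) → 'C' (after the try/except). Output: LZXC

Answer: LZXC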